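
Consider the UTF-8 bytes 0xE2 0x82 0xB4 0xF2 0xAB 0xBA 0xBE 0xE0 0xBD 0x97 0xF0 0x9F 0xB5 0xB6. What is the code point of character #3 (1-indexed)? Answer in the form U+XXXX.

Offset 0: leading byte 0xE2 = 11100010 → 3-byte char #1 = E2 82 B4.
Offset 3: leading byte 0xF2 = 11110010 → 4-byte char #2 = F2 AB BA BE.
Offset 7: leading byte 0xE0 = 11100000 → 3-byte char #3 = E0 BD 97.
Leading byte 0xE0 = 11100000 matches 1110xxxx → 3-byte sequence.
Byte 1: 0xE0 = 11100000, payload 0000 (4 bits).
Byte 2: 0xBD = 10111101 (10xxxxxx ✓), payload 111101.
Byte 3: 0x97 = 10010111 (10xxxxxx ✓), payload 010111.
Concatenate: 0000111101010111 = 0xF57 (16 bits → U+0F57).

U+0F57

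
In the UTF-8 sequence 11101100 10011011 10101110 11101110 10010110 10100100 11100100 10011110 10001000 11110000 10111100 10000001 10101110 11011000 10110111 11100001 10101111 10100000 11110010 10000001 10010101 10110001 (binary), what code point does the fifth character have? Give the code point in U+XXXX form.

Offset 0: leading byte 0xEC = 11101100 → 3-byte char #1 = EC 9B AE.
Offset 3: leading byte 0xEE = 11101110 → 3-byte char #2 = EE 96 A4.
Offset 6: leading byte 0xE4 = 11100100 → 3-byte char #3 = E4 9E 88.
Offset 9: leading byte 0xF0 = 11110000 → 4-byte char #4 = F0 BC 81 AE.
Offset 13: leading byte 0xD8 = 11011000 → 2-byte char #5 = D8 B7.
Leading byte 0xD8 = 11011000 matches 110xxxxx → 2-byte sequence.
Byte 1: 0xD8 = 11011000, payload 11000 (5 bits).
Byte 2: 0xB7 = 10110111 (10xxxxxx ✓), payload 110111.
Concatenate: 11000110111 = 0x637 (11 bits → U+0637).

U+0637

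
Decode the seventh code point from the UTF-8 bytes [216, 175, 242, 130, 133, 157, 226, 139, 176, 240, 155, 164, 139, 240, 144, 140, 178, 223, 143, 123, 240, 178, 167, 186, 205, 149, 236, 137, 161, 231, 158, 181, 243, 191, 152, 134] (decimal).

U+007B

Offset 0: leading byte 0xD8 = 11011000 → 2-byte char #1 = D8 AF.
Offset 2: leading byte 0xF2 = 11110010 → 4-byte char #2 = F2 82 85 9D.
Offset 6: leading byte 0xE2 = 11100010 → 3-byte char #3 = E2 8B B0.
Offset 9: leading byte 0xF0 = 11110000 → 4-byte char #4 = F0 9B A4 8B.
Offset 13: leading byte 0xF0 = 11110000 → 4-byte char #5 = F0 90 8C B2.
Offset 17: leading byte 0xDF = 11011111 → 2-byte char #6 = DF 8F.
Offset 19: leading byte 0x7B = 01111011 → 1-byte char #7 = 7B.
Leading byte 0x7B = 01111011 matches 0xxxxxxx → 1-byte sequence.
Byte 1: 0x7B = 01111011, payload 1111011 (7 bits).
Concatenate: 1111011 = 0x7B (7 bits → U+007B).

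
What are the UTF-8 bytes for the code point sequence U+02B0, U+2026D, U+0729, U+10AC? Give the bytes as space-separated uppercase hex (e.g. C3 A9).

U+02B0: 2-byte form → CA B0.
U+2026D: 4-byte form → F0 A0 89 AD.
U+0729: 2-byte form → DC A9.
U+10AC: 3-byte form → E1 82 AC.
Concatenated (11 bytes): CA B0 F0 A0 89 AD DC A9 E1 82 AC.

CA B0 F0 A0 89 AD DC A9 E1 82 AC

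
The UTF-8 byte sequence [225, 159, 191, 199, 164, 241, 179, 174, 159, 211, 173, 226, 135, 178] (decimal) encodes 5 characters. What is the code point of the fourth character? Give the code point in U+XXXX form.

U+04ED

Offset 0: leading byte 0xE1 = 11100001 → 3-byte char #1 = E1 9F BF.
Offset 3: leading byte 0xC7 = 11000111 → 2-byte char #2 = C7 A4.
Offset 5: leading byte 0xF1 = 11110001 → 4-byte char #3 = F1 B3 AE 9F.
Offset 9: leading byte 0xD3 = 11010011 → 2-byte char #4 = D3 AD.
Leading byte 0xD3 = 11010011 matches 110xxxxx → 2-byte sequence.
Byte 1: 0xD3 = 11010011, payload 10011 (5 bits).
Byte 2: 0xAD = 10101101 (10xxxxxx ✓), payload 101101.
Concatenate: 10011101101 = 0x4ED (11 bits → U+04ED).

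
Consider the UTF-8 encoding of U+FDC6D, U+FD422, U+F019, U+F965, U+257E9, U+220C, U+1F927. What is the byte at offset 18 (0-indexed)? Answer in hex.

0xE2

U+FDC6D → 4-byte form F3 BD B1 AD at offsets 0–3.
U+FD422 → 4-byte form F3 BD 90 A2 at offsets 4–7.
U+F019 → 3-byte form EF 80 99 at offsets 8–10.
U+F965 → 3-byte form EF A5 A5 at offsets 11–13.
U+257E9 → 4-byte form F0 A5 9F A9 at offsets 14–17.
U+220C → 3-byte form E2 88 8C at offsets 18–20.
Offset 18 falls in char 6's range; it's byte 1 of E2 88 8C = 0xE2.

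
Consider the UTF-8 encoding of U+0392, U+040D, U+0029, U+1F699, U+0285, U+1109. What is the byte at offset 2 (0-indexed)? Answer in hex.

0xD0

U+0392 → 2-byte form CE 92 at offsets 0–1.
U+040D → 2-byte form D0 8D at offsets 2–3.
Offset 2 falls in char 2's range; it's byte 1 of D0 8D = 0xD0.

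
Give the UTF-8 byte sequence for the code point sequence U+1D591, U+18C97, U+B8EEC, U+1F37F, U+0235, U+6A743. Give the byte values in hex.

F0 9D 96 91 F0 98 B2 97 F2 B8 BB AC F0 9F 8D BF C8 B5 F1 AA 9D 83

U+1D591: 4-byte form → F0 9D 96 91.
U+18C97: 4-byte form → F0 98 B2 97.
U+B8EEC: 4-byte form → F2 B8 BB AC.
U+1F37F: 4-byte form → F0 9F 8D BF.
U+0235: 2-byte form → C8 B5.
U+6A743: 4-byte form → F1 AA 9D 83.
Concatenated (22 bytes): F0 9D 96 91 F0 98 B2 97 F2 B8 BB AC F0 9F 8D BF C8 B5 F1 AA 9D 83.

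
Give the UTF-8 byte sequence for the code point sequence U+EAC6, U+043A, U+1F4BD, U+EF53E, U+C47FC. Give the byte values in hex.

EE AB 86 D0 BA F0 9F 92 BD F3 AF 94 BE F3 84 9F BC

U+EAC6: 3-byte form → EE AB 86.
U+043A: 2-byte form → D0 BA.
U+1F4BD: 4-byte form → F0 9F 92 BD.
U+EF53E: 4-byte form → F3 AF 94 BE.
U+C47FC: 4-byte form → F3 84 9F BC.
Concatenated (17 bytes): EE AB 86 D0 BA F0 9F 92 BD F3 AF 94 BE F3 84 9F BC.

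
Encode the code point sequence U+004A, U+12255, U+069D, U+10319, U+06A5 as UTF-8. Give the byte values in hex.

U+004A: 1-byte form → 4A.
U+12255: 4-byte form → F0 92 89 95.
U+069D: 2-byte form → DA 9D.
U+10319: 4-byte form → F0 90 8C 99.
U+06A5: 2-byte form → DA A5.
Concatenated (13 bytes): 4A F0 92 89 95 DA 9D F0 90 8C 99 DA A5.

4A F0 92 89 95 DA 9D F0 90 8C 99 DA A5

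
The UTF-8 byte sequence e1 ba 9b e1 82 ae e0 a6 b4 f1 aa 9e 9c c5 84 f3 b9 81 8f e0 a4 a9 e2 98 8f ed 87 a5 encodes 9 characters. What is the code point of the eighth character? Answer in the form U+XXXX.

U+260F

Offset 0: leading byte 0xE1 = 11100001 → 3-byte char #1 = E1 BA 9B.
Offset 3: leading byte 0xE1 = 11100001 → 3-byte char #2 = E1 82 AE.
Offset 6: leading byte 0xE0 = 11100000 → 3-byte char #3 = E0 A6 B4.
Offset 9: leading byte 0xF1 = 11110001 → 4-byte char #4 = F1 AA 9E 9C.
Offset 13: leading byte 0xC5 = 11000101 → 2-byte char #5 = C5 84.
Offset 15: leading byte 0xF3 = 11110011 → 4-byte char #6 = F3 B9 81 8F.
Offset 19: leading byte 0xE0 = 11100000 → 3-byte char #7 = E0 A4 A9.
Offset 22: leading byte 0xE2 = 11100010 → 3-byte char #8 = E2 98 8F.
Leading byte 0xE2 = 11100010 matches 1110xxxx → 3-byte sequence.
Byte 1: 0xE2 = 11100010, payload 0010 (4 bits).
Byte 2: 0x98 = 10011000 (10xxxxxx ✓), payload 011000.
Byte 3: 0x8F = 10001111 (10xxxxxx ✓), payload 001111.
Concatenate: 0010011000001111 = 0x260F (16 bits → U+260F).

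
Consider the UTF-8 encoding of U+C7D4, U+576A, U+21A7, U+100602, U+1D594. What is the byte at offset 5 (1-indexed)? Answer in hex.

1-indexed offset 5 is 0-indexed offset 4.
U+C7D4 → 3-byte form EC 9F 94 at offsets 0–2.
U+576A → 3-byte form E5 9D AA at offsets 3–5.
Offset 4 falls in char 2's range; it's byte 2 of E5 9D AA = 0x9D.

0x9D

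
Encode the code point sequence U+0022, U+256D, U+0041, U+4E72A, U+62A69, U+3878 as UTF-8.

22 E2 95 AD 41 F1 8E 9C AA F1 A2 A9 A9 E3 A1 B8

U+0022: 1-byte form → 22.
U+256D: 3-byte form → E2 95 AD.
U+0041: 1-byte form → 41.
U+4E72A: 4-byte form → F1 8E 9C AA.
U+62A69: 4-byte form → F1 A2 A9 A9.
U+3878: 3-byte form → E3 A1 B8.
Concatenated (16 bytes): 22 E2 95 AD 41 F1 8E 9C AA F1 A2 A9 A9 E3 A1 B8.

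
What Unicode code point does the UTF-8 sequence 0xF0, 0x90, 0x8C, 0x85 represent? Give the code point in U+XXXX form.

U+10305

Leading byte 0xF0 = 11110000 matches 11110xxx → 4-byte sequence.
Byte 1: 0xF0 = 11110000, payload 000 (3 bits).
Byte 2: 0x90 = 10010000 (10xxxxxx ✓), payload 010000.
Byte 3: 0x8C = 10001100 (10xxxxxx ✓), payload 001100.
Byte 4: 0x85 = 10000101 (10xxxxxx ✓), payload 000101.
Concatenate: 000010000001100000101 = 0x10305 (21 bits → U+10305).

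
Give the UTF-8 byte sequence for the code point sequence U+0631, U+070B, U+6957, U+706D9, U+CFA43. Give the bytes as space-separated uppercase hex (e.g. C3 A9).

D8 B1 DC 8B E6 A5 97 F1 B0 9B 99 F3 8F A9 83

U+0631: 2-byte form → D8 B1.
U+070B: 2-byte form → DC 8B.
U+6957: 3-byte form → E6 A5 97.
U+706D9: 4-byte form → F1 B0 9B 99.
U+CFA43: 4-byte form → F3 8F A9 83.
Concatenated (15 bytes): D8 B1 DC 8B E6 A5 97 F1 B0 9B 99 F3 8F A9 83.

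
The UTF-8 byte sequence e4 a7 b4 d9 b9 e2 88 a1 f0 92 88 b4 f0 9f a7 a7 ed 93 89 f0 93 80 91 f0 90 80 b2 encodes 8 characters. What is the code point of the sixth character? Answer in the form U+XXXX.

U+D4C9

Offset 0: leading byte 0xE4 = 11100100 → 3-byte char #1 = E4 A7 B4.
Offset 3: leading byte 0xD9 = 11011001 → 2-byte char #2 = D9 B9.
Offset 5: leading byte 0xE2 = 11100010 → 3-byte char #3 = E2 88 A1.
Offset 8: leading byte 0xF0 = 11110000 → 4-byte char #4 = F0 92 88 B4.
Offset 12: leading byte 0xF0 = 11110000 → 4-byte char #5 = F0 9F A7 A7.
Offset 16: leading byte 0xED = 11101101 → 3-byte char #6 = ED 93 89.
Leading byte 0xED = 11101101 matches 1110xxxx → 3-byte sequence.
Byte 1: 0xED = 11101101, payload 1101 (4 bits).
Byte 2: 0x93 = 10010011 (10xxxxxx ✓), payload 010011.
Byte 3: 0x89 = 10001001 (10xxxxxx ✓), payload 001001.
Concatenate: 1101010011001001 = 0xD4C9 (16 bits → U+D4C9).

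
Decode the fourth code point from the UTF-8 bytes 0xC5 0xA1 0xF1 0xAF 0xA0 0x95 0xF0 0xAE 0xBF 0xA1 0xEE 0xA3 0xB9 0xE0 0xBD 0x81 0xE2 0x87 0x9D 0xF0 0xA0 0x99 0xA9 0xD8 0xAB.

Offset 0: leading byte 0xC5 = 11000101 → 2-byte char #1 = C5 A1.
Offset 2: leading byte 0xF1 = 11110001 → 4-byte char #2 = F1 AF A0 95.
Offset 6: leading byte 0xF0 = 11110000 → 4-byte char #3 = F0 AE BF A1.
Offset 10: leading byte 0xEE = 11101110 → 3-byte char #4 = EE A3 B9.
Leading byte 0xEE = 11101110 matches 1110xxxx → 3-byte sequence.
Byte 1: 0xEE = 11101110, payload 1110 (4 bits).
Byte 2: 0xA3 = 10100011 (10xxxxxx ✓), payload 100011.
Byte 3: 0xB9 = 10111001 (10xxxxxx ✓), payload 111001.
Concatenate: 1110100011111001 = 0xE8F9 (16 bits → U+E8F9).

U+E8F9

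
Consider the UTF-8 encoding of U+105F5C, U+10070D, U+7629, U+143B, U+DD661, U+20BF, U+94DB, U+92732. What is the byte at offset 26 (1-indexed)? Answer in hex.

1-indexed offset 26 is 0-indexed offset 25.
U+105F5C → 4-byte form F4 85 BD 9C at offsets 0–3.
U+10070D → 4-byte form F4 80 9C 8D at offsets 4–7.
U+7629 → 3-byte form E7 98 A9 at offsets 8–10.
U+143B → 3-byte form E1 90 BB at offsets 11–13.
U+DD661 → 4-byte form F3 9D 99 A1 at offsets 14–17.
U+20BF → 3-byte form E2 82 BF at offsets 18–20.
U+94DB → 3-byte form E9 93 9B at offsets 21–23.
U+92732 → 4-byte form F2 92 9C B2 at offsets 24–27.
Offset 25 falls in char 8's range; it's byte 2 of F2 92 9C B2 = 0x92.

0x92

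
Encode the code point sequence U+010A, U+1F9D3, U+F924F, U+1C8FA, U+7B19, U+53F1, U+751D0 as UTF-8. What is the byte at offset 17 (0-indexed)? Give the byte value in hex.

U+010A → 2-byte form C4 8A at offsets 0–1.
U+1F9D3 → 4-byte form F0 9F A7 93 at offsets 2–5.
U+F924F → 4-byte form F3 B9 89 8F at offsets 6–9.
U+1C8FA → 4-byte form F0 9C A3 BA at offsets 10–13.
U+7B19 → 3-byte form E7 AC 99 at offsets 14–16.
U+53F1 → 3-byte form E5 8F B1 at offsets 17–19.
Offset 17 falls in char 6's range; it's byte 1 of E5 8F B1 = 0xE5.

0xE5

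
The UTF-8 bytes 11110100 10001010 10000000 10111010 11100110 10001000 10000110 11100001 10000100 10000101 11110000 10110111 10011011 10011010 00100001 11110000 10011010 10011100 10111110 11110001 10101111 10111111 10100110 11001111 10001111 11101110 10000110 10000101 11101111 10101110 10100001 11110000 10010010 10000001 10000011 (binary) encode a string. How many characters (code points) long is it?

Byte at offset 0: 0xF4 = 11110100 → 4-byte char (#1). Advance 4.
Byte at offset 4: 0xE6 = 11100110 → 3-byte char (#2). Advance 3.
Byte at offset 7: 0xE1 = 11100001 → 3-byte char (#3). Advance 3.
Byte at offset 10: 0xF0 = 11110000 → 4-byte char (#4). Advance 4.
Byte at offset 14: 0x21 = 00100001 → 1-byte char (#5). Advance 1.
Byte at offset 15: 0xF0 = 11110000 → 4-byte char (#6). Advance 4.
Byte at offset 19: 0xF1 = 11110001 → 4-byte char (#7). Advance 4.
Byte at offset 23: 0xCF = 11001111 → 2-byte char (#8). Advance 2.
Byte at offset 25: 0xEE = 11101110 → 3-byte char (#9). Advance 3.
Byte at offset 28: 0xEF = 11101111 → 3-byte char (#10). Advance 3.
Byte at offset 31: 0xF0 = 11110000 → 4-byte char (#11). Advance 4.
Reached end at offset 35 after 11 code points.

11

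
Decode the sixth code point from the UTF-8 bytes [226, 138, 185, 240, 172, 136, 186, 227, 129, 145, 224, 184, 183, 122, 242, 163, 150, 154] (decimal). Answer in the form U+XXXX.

Offset 0: leading byte 0xE2 = 11100010 → 3-byte char #1 = E2 8A B9.
Offset 3: leading byte 0xF0 = 11110000 → 4-byte char #2 = F0 AC 88 BA.
Offset 7: leading byte 0xE3 = 11100011 → 3-byte char #3 = E3 81 91.
Offset 10: leading byte 0xE0 = 11100000 → 3-byte char #4 = E0 B8 B7.
Offset 13: leading byte 0x7A = 01111010 → 1-byte char #5 = 7A.
Offset 14: leading byte 0xF2 = 11110010 → 4-byte char #6 = F2 A3 96 9A.
Leading byte 0xF2 = 11110010 matches 11110xxx → 4-byte sequence.
Byte 1: 0xF2 = 11110010, payload 010 (3 bits).
Byte 2: 0xA3 = 10100011 (10xxxxxx ✓), payload 100011.
Byte 3: 0x96 = 10010110 (10xxxxxx ✓), payload 010110.
Byte 4: 0x9A = 10011010 (10xxxxxx ✓), payload 011010.
Concatenate: 010100011010110011010 = 0xA359A (21 bits → U+A359A).

U+A359A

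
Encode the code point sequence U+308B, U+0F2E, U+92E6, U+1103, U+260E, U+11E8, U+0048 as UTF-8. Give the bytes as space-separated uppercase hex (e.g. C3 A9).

E3 82 8B E0 BC AE E9 8B A6 E1 84 83 E2 98 8E E1 87 A8 48

U+308B: 3-byte form → E3 82 8B.
U+0F2E: 3-byte form → E0 BC AE.
U+92E6: 3-byte form → E9 8B A6.
U+1103: 3-byte form → E1 84 83.
U+260E: 3-byte form → E2 98 8E.
U+11E8: 3-byte form → E1 87 A8.
U+0048: 1-byte form → 48.
Concatenated (19 bytes): E3 82 8B E0 BC AE E9 8B A6 E1 84 83 E2 98 8E E1 87 A8 48.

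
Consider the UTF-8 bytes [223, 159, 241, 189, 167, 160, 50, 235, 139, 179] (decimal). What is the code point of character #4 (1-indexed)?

U+B2F3

Offset 0: leading byte 0xDF = 11011111 → 2-byte char #1 = DF 9F.
Offset 2: leading byte 0xF1 = 11110001 → 4-byte char #2 = F1 BD A7 A0.
Offset 6: leading byte 0x32 = 00110010 → 1-byte char #3 = 32.
Offset 7: leading byte 0xEB = 11101011 → 3-byte char #4 = EB 8B B3.
Leading byte 0xEB = 11101011 matches 1110xxxx → 3-byte sequence.
Byte 1: 0xEB = 11101011, payload 1011 (4 bits).
Byte 2: 0x8B = 10001011 (10xxxxxx ✓), payload 001011.
Byte 3: 0xB3 = 10110011 (10xxxxxx ✓), payload 110011.
Concatenate: 1011001011110011 = 0xB2F3 (16 bits → U+B2F3).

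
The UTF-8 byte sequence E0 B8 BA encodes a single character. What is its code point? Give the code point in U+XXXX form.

U+0E3A

Leading byte 0xE0 = 11100000 matches 1110xxxx → 3-byte sequence.
Byte 1: 0xE0 = 11100000, payload 0000 (4 bits).
Byte 2: 0xB8 = 10111000 (10xxxxxx ✓), payload 111000.
Byte 3: 0xBA = 10111010 (10xxxxxx ✓), payload 111010.
Concatenate: 0000111000111010 = 0xE3A (16 bits → U+0E3A).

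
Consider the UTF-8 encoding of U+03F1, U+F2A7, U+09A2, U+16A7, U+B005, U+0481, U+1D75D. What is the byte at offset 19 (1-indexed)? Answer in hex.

1-indexed offset 19 is 0-indexed offset 18.
U+03F1 → 2-byte form CF B1 at offsets 0–1.
U+F2A7 → 3-byte form EF 8A A7 at offsets 2–4.
U+09A2 → 3-byte form E0 A6 A2 at offsets 5–7.
U+16A7 → 3-byte form E1 9A A7 at offsets 8–10.
U+B005 → 3-byte form EB 80 85 at offsets 11–13.
U+0481 → 2-byte form D2 81 at offsets 14–15.
U+1D75D → 4-byte form F0 9D 9D 9D at offsets 16–19.
Offset 18 falls in char 7's range; it's byte 3 of F0 9D 9D 9D = 0x9D.

0x9D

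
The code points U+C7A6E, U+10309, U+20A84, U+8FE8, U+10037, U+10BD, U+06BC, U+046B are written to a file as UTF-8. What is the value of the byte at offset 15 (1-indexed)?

1-indexed offset 15 is 0-indexed offset 14.
U+C7A6E → 4-byte form F3 87 A9 AE at offsets 0–3.
U+10309 → 4-byte form F0 90 8C 89 at offsets 4–7.
U+20A84 → 4-byte form F0 A0 AA 84 at offsets 8–11.
U+8FE8 → 3-byte form E8 BF A8 at offsets 12–14.
Offset 14 falls in char 4's range; it's byte 3 of E8 BF A8 = 0xA8.

0xA8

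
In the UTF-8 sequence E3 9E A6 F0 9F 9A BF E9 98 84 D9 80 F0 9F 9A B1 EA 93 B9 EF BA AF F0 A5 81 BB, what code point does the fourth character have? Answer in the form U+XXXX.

U+0640

Offset 0: leading byte 0xE3 = 11100011 → 3-byte char #1 = E3 9E A6.
Offset 3: leading byte 0xF0 = 11110000 → 4-byte char #2 = F0 9F 9A BF.
Offset 7: leading byte 0xE9 = 11101001 → 3-byte char #3 = E9 98 84.
Offset 10: leading byte 0xD9 = 11011001 → 2-byte char #4 = D9 80.
Leading byte 0xD9 = 11011001 matches 110xxxxx → 2-byte sequence.
Byte 1: 0xD9 = 11011001, payload 11001 (5 bits).
Byte 2: 0x80 = 10000000 (10xxxxxx ✓), payload 000000.
Concatenate: 11001000000 = 0x640 (11 bits → U+0640).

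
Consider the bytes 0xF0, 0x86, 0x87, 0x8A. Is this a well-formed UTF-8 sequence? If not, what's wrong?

invalid (overlong encoding)

Leading byte 0xF0 = 11110000 → 4-byte form.
Continuation bytes all match 10xxxxxx. Payload decodes to 0x61CA.
But 0x61CA < 0x10000, the minimum for a 4-byte sequence — this is an overlong encoding.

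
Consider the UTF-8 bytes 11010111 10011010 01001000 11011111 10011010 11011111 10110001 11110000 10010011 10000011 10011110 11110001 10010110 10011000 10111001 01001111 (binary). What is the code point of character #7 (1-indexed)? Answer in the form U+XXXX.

U+004F

Offset 0: leading byte 0xD7 = 11010111 → 2-byte char #1 = D7 9A.
Offset 2: leading byte 0x48 = 01001000 → 1-byte char #2 = 48.
Offset 3: leading byte 0xDF = 11011111 → 2-byte char #3 = DF 9A.
Offset 5: leading byte 0xDF = 11011111 → 2-byte char #4 = DF B1.
Offset 7: leading byte 0xF0 = 11110000 → 4-byte char #5 = F0 93 83 9E.
Offset 11: leading byte 0xF1 = 11110001 → 4-byte char #6 = F1 96 98 B9.
Offset 15: leading byte 0x4F = 01001111 → 1-byte char #7 = 4F.
Leading byte 0x4F = 01001111 matches 0xxxxxxx → 1-byte sequence.
Byte 1: 0x4F = 01001111, payload 1001111 (7 bits).
Concatenate: 1001111 = 0x4F (7 bits → U+004F).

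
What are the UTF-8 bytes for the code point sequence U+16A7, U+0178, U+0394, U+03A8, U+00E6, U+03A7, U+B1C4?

E1 9A A7 C5 B8 CE 94 CE A8 C3 A6 CE A7 EB 87 84

U+16A7: 3-byte form → E1 9A A7.
U+0178: 2-byte form → C5 B8.
U+0394: 2-byte form → CE 94.
U+03A8: 2-byte form → CE A8.
U+00E6: 2-byte form → C3 A6.
U+03A7: 2-byte form → CE A7.
U+B1C4: 3-byte form → EB 87 84.
Concatenated (16 bytes): E1 9A A7 C5 B8 CE 94 CE A8 C3 A6 CE A7 EB 87 84.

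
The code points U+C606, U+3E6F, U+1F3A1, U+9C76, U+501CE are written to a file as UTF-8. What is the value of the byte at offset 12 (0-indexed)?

0xB6

U+C606 → 3-byte form EC 98 86 at offsets 0–2.
U+3E6F → 3-byte form E3 B9 AF at offsets 3–5.
U+1F3A1 → 4-byte form F0 9F 8E A1 at offsets 6–9.
U+9C76 → 3-byte form E9 B1 B6 at offsets 10–12.
Offset 12 falls in char 4's range; it's byte 3 of E9 B1 B6 = 0xB6.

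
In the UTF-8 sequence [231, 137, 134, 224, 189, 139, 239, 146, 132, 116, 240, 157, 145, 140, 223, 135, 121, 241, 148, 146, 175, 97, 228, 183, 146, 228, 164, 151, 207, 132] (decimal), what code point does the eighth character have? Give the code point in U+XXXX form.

Offset 0: leading byte 0xE7 = 11100111 → 3-byte char #1 = E7 89 86.
Offset 3: leading byte 0xE0 = 11100000 → 3-byte char #2 = E0 BD 8B.
Offset 6: leading byte 0xEF = 11101111 → 3-byte char #3 = EF 92 84.
Offset 9: leading byte 0x74 = 01110100 → 1-byte char #4 = 74.
Offset 10: leading byte 0xF0 = 11110000 → 4-byte char #5 = F0 9D 91 8C.
Offset 14: leading byte 0xDF = 11011111 → 2-byte char #6 = DF 87.
Offset 16: leading byte 0x79 = 01111001 → 1-byte char #7 = 79.
Offset 17: leading byte 0xF1 = 11110001 → 4-byte char #8 = F1 94 92 AF.
Leading byte 0xF1 = 11110001 matches 11110xxx → 4-byte sequence.
Byte 1: 0xF1 = 11110001, payload 001 (3 bits).
Byte 2: 0x94 = 10010100 (10xxxxxx ✓), payload 010100.
Byte 3: 0x92 = 10010010 (10xxxxxx ✓), payload 010010.
Byte 4: 0xAF = 10101111 (10xxxxxx ✓), payload 101111.
Concatenate: 001010100010010101111 = 0x544AF (21 bits → U+544AF).

U+544AF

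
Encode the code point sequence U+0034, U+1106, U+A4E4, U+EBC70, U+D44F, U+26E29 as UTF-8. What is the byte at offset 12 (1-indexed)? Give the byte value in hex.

1-indexed offset 12 is 0-indexed offset 11.
U+0034 → 1-byte form 34 at offsets 0–0.
U+1106 → 3-byte form E1 84 86 at offsets 1–3.
U+A4E4 → 3-byte form EA 93 A4 at offsets 4–6.
U+EBC70 → 4-byte form F3 AB B1 B0 at offsets 7–10.
U+D44F → 3-byte form ED 91 8F at offsets 11–13.
Offset 11 falls in char 5's range; it's byte 1 of ED 91 8F = 0xED.

0xED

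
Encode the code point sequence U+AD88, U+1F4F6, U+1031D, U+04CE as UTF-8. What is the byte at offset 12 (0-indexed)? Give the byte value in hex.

U+AD88 → 3-byte form EA B6 88 at offsets 0–2.
U+1F4F6 → 4-byte form F0 9F 93 B6 at offsets 3–6.
U+1031D → 4-byte form F0 90 8C 9D at offsets 7–10.
U+04CE → 2-byte form D3 8E at offsets 11–12.
Offset 12 falls in char 4's range; it's byte 2 of D3 8E = 0x8E.

0x8E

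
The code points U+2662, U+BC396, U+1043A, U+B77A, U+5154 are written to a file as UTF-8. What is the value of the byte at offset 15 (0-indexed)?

U+2662 → 3-byte form E2 99 A2 at offsets 0–2.
U+BC396 → 4-byte form F2 BC 8E 96 at offsets 3–6.
U+1043A → 4-byte form F0 90 90 BA at offsets 7–10.
U+B77A → 3-byte form EB 9D BA at offsets 11–13.
U+5154 → 3-byte form E5 85 94 at offsets 14–16.
Offset 15 falls in char 5's range; it's byte 2 of E5 85 94 = 0x85.

0x85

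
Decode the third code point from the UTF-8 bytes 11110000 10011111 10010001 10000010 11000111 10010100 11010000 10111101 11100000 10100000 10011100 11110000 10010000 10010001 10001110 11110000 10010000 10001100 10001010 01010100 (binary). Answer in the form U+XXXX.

U+043D

Offset 0: leading byte 0xF0 = 11110000 → 4-byte char #1 = F0 9F 91 82.
Offset 4: leading byte 0xC7 = 11000111 → 2-byte char #2 = C7 94.
Offset 6: leading byte 0xD0 = 11010000 → 2-byte char #3 = D0 BD.
Leading byte 0xD0 = 11010000 matches 110xxxxx → 2-byte sequence.
Byte 1: 0xD0 = 11010000, payload 10000 (5 bits).
Byte 2: 0xBD = 10111101 (10xxxxxx ✓), payload 111101.
Concatenate: 10000111101 = 0x43D (11 bits → U+043D).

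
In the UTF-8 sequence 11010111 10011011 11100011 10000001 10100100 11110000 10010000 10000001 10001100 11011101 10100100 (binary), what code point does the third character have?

Offset 0: leading byte 0xD7 = 11010111 → 2-byte char #1 = D7 9B.
Offset 2: leading byte 0xE3 = 11100011 → 3-byte char #2 = E3 81 A4.
Offset 5: leading byte 0xF0 = 11110000 → 4-byte char #3 = F0 90 81 8C.
Leading byte 0xF0 = 11110000 matches 11110xxx → 4-byte sequence.
Byte 1: 0xF0 = 11110000, payload 000 (3 bits).
Byte 2: 0x90 = 10010000 (10xxxxxx ✓), payload 010000.
Byte 3: 0x81 = 10000001 (10xxxxxx ✓), payload 000001.
Byte 4: 0x8C = 10001100 (10xxxxxx ✓), payload 001100.
Concatenate: 000010000000001001100 = 0x1004C (21 bits → U+1004C).

U+1004C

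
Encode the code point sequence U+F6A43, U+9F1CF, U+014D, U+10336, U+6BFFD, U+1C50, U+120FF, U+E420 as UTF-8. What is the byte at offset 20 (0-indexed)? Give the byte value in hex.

U+F6A43 → 4-byte form F3 B6 A9 83 at offsets 0–3.
U+9F1CF → 4-byte form F2 9F 87 8F at offsets 4–7.
U+014D → 2-byte form C5 8D at offsets 8–9.
U+10336 → 4-byte form F0 90 8C B6 at offsets 10–13.
U+6BFFD → 4-byte form F1 AB BF BD at offsets 14–17.
U+1C50 → 3-byte form E1 B1 90 at offsets 18–20.
Offset 20 falls in char 6's range; it's byte 3 of E1 B1 90 = 0x90.

0x90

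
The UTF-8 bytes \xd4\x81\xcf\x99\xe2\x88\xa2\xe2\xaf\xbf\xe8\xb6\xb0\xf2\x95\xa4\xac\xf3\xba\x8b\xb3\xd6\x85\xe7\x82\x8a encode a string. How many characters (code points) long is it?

Byte at offset 0: 0xD4 = 11010100 → 2-byte char (#1). Advance 2.
Byte at offset 2: 0xCF = 11001111 → 2-byte char (#2). Advance 2.
Byte at offset 4: 0xE2 = 11100010 → 3-byte char (#3). Advance 3.
Byte at offset 7: 0xE2 = 11100010 → 3-byte char (#4). Advance 3.
Byte at offset 10: 0xE8 = 11101000 → 3-byte char (#5). Advance 3.
Byte at offset 13: 0xF2 = 11110010 → 4-byte char (#6). Advance 4.
Byte at offset 17: 0xF3 = 11110011 → 4-byte char (#7). Advance 4.
Byte at offset 21: 0xD6 = 11010110 → 2-byte char (#8). Advance 2.
Byte at offset 23: 0xE7 = 11100111 → 3-byte char (#9). Advance 3.
Reached end at offset 26 after 9 code points.

9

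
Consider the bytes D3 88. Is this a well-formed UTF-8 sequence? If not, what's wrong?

Leading byte 0xD3 = 11010011 → 2-byte form.
Continuation bytes 0x88=10001000 all match 10xxxxxx.
Decoded value 0x4C8 is ≥ 0x80 (shortest form) and not a surrogate.

valid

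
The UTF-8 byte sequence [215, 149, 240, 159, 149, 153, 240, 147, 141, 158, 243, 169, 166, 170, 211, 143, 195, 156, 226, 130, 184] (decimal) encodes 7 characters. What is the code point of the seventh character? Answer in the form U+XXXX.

U+20B8

Offset 0: leading byte 0xD7 = 11010111 → 2-byte char #1 = D7 95.
Offset 2: leading byte 0xF0 = 11110000 → 4-byte char #2 = F0 9F 95 99.
Offset 6: leading byte 0xF0 = 11110000 → 4-byte char #3 = F0 93 8D 9E.
Offset 10: leading byte 0xF3 = 11110011 → 4-byte char #4 = F3 A9 A6 AA.
Offset 14: leading byte 0xD3 = 11010011 → 2-byte char #5 = D3 8F.
Offset 16: leading byte 0xC3 = 11000011 → 2-byte char #6 = C3 9C.
Offset 18: leading byte 0xE2 = 11100010 → 3-byte char #7 = E2 82 B8.
Leading byte 0xE2 = 11100010 matches 1110xxxx → 3-byte sequence.
Byte 1: 0xE2 = 11100010, payload 0010 (4 bits).
Byte 2: 0x82 = 10000010 (10xxxxxx ✓), payload 000010.
Byte 3: 0xB8 = 10111000 (10xxxxxx ✓), payload 111000.
Concatenate: 0010000010111000 = 0x20B8 (16 bits → U+20B8).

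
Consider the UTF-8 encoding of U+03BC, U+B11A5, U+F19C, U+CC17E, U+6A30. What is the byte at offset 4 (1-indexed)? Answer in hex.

0xB1

1-indexed offset 4 is 0-indexed offset 3.
U+03BC → 2-byte form CE BC at offsets 0–1.
U+B11A5 → 4-byte form F2 B1 86 A5 at offsets 2–5.
Offset 3 falls in char 2's range; it's byte 2 of F2 B1 86 A5 = 0xB1.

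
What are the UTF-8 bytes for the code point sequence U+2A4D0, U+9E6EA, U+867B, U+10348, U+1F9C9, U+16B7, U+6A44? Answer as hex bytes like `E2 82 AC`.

F0 AA 93 90 F2 9E 9B AA E8 99 BB F0 90 8D 88 F0 9F A7 89 E1 9A B7 E6 A9 84

U+2A4D0: 4-byte form → F0 AA 93 90.
U+9E6EA: 4-byte form → F2 9E 9B AA.
U+867B: 3-byte form → E8 99 BB.
U+10348: 4-byte form → F0 90 8D 88.
U+1F9C9: 4-byte form → F0 9F A7 89.
U+16B7: 3-byte form → E1 9A B7.
U+6A44: 3-byte form → E6 A9 84.
Concatenated (25 bytes): F0 AA 93 90 F2 9E 9B AA E8 99 BB F0 90 8D 88 F0 9F A7 89 E1 9A B7 E6 A9 84.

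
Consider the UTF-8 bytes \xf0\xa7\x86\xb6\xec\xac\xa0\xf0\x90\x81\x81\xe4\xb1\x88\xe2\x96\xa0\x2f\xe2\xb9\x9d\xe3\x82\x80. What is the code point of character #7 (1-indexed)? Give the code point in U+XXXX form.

U+2E5D

Offset 0: leading byte 0xF0 = 11110000 → 4-byte char #1 = F0 A7 86 B6.
Offset 4: leading byte 0xEC = 11101100 → 3-byte char #2 = EC AC A0.
Offset 7: leading byte 0xF0 = 11110000 → 4-byte char #3 = F0 90 81 81.
Offset 11: leading byte 0xE4 = 11100100 → 3-byte char #4 = E4 B1 88.
Offset 14: leading byte 0xE2 = 11100010 → 3-byte char #5 = E2 96 A0.
Offset 17: leading byte 0x2F = 00101111 → 1-byte char #6 = 2F.
Offset 18: leading byte 0xE2 = 11100010 → 3-byte char #7 = E2 B9 9D.
Leading byte 0xE2 = 11100010 matches 1110xxxx → 3-byte sequence.
Byte 1: 0xE2 = 11100010, payload 0010 (4 bits).
Byte 2: 0xB9 = 10111001 (10xxxxxx ✓), payload 111001.
Byte 3: 0x9D = 10011101 (10xxxxxx ✓), payload 011101.
Concatenate: 0010111001011101 = 0x2E5D (16 bits → U+2E5D).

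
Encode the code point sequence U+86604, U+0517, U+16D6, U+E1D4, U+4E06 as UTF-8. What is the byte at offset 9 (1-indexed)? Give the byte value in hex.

1-indexed offset 9 is 0-indexed offset 8.
U+86604 → 4-byte form F2 86 98 84 at offsets 0–3.
U+0517 → 2-byte form D4 97 at offsets 4–5.
U+16D6 → 3-byte form E1 9B 96 at offsets 6–8.
Offset 8 falls in char 3's range; it's byte 3 of E1 9B 96 = 0x96.

0x96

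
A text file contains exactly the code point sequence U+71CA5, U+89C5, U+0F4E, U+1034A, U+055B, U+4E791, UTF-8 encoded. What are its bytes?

U+71CA5: 4-byte form → F1 B1 B2 A5.
U+89C5: 3-byte form → E8 A7 85.
U+0F4E: 3-byte form → E0 BD 8E.
U+1034A: 4-byte form → F0 90 8D 8A.
U+055B: 2-byte form → D5 9B.
U+4E791: 4-byte form → F1 8E 9E 91.
Concatenated (20 bytes): F1 B1 B2 A5 E8 A7 85 E0 BD 8E F0 90 8D 8A D5 9B F1 8E 9E 91.

F1 B1 B2 A5 E8 A7 85 E0 BD 8E F0 90 8D 8A D5 9B F1 8E 9E 91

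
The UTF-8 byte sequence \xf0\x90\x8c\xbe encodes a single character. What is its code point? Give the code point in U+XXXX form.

Leading byte 0xF0 = 11110000 matches 11110xxx → 4-byte sequence.
Byte 1: 0xF0 = 11110000, payload 000 (3 bits).
Byte 2: 0x90 = 10010000 (10xxxxxx ✓), payload 010000.
Byte 3: 0x8C = 10001100 (10xxxxxx ✓), payload 001100.
Byte 4: 0xBE = 10111110 (10xxxxxx ✓), payload 111110.
Concatenate: 000010000001100111110 = 0x1033E (21 bits → U+1033E).

U+1033E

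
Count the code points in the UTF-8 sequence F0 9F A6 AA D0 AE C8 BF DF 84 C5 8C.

5

Byte at offset 0: 0xF0 = 11110000 → 4-byte char (#1). Advance 4.
Byte at offset 4: 0xD0 = 11010000 → 2-byte char (#2). Advance 2.
Byte at offset 6: 0xC8 = 11001000 → 2-byte char (#3). Advance 2.
Byte at offset 8: 0xDF = 11011111 → 2-byte char (#4). Advance 2.
Byte at offset 10: 0xC5 = 11000101 → 2-byte char (#5). Advance 2.
Reached end at offset 12 after 5 code points.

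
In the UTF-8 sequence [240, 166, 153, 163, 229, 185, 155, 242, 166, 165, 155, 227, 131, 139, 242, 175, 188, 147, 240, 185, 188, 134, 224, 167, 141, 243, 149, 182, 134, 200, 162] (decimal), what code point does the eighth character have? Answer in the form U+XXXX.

Offset 0: leading byte 0xF0 = 11110000 → 4-byte char #1 = F0 A6 99 A3.
Offset 4: leading byte 0xE5 = 11100101 → 3-byte char #2 = E5 B9 9B.
Offset 7: leading byte 0xF2 = 11110010 → 4-byte char #3 = F2 A6 A5 9B.
Offset 11: leading byte 0xE3 = 11100011 → 3-byte char #4 = E3 83 8B.
Offset 14: leading byte 0xF2 = 11110010 → 4-byte char #5 = F2 AF BC 93.
Offset 18: leading byte 0xF0 = 11110000 → 4-byte char #6 = F0 B9 BC 86.
Offset 22: leading byte 0xE0 = 11100000 → 3-byte char #7 = E0 A7 8D.
Offset 25: leading byte 0xF3 = 11110011 → 4-byte char #8 = F3 95 B6 86.
Leading byte 0xF3 = 11110011 matches 11110xxx → 4-byte sequence.
Byte 1: 0xF3 = 11110011, payload 011 (3 bits).
Byte 2: 0x95 = 10010101 (10xxxxxx ✓), payload 010101.
Byte 3: 0xB6 = 10110110 (10xxxxxx ✓), payload 110110.
Byte 4: 0x86 = 10000110 (10xxxxxx ✓), payload 000110.
Concatenate: 011010101110110000110 = 0xD5D86 (21 bits → U+D5D86).

U+D5D86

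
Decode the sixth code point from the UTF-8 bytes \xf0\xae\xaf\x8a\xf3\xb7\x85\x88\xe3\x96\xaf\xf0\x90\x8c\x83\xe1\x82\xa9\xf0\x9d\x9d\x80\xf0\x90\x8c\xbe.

U+1D740

Offset 0: leading byte 0xF0 = 11110000 → 4-byte char #1 = F0 AE AF 8A.
Offset 4: leading byte 0xF3 = 11110011 → 4-byte char #2 = F3 B7 85 88.
Offset 8: leading byte 0xE3 = 11100011 → 3-byte char #3 = E3 96 AF.
Offset 11: leading byte 0xF0 = 11110000 → 4-byte char #4 = F0 90 8C 83.
Offset 15: leading byte 0xE1 = 11100001 → 3-byte char #5 = E1 82 A9.
Offset 18: leading byte 0xF0 = 11110000 → 4-byte char #6 = F0 9D 9D 80.
Leading byte 0xF0 = 11110000 matches 11110xxx → 4-byte sequence.
Byte 1: 0xF0 = 11110000, payload 000 (3 bits).
Byte 2: 0x9D = 10011101 (10xxxxxx ✓), payload 011101.
Byte 3: 0x9D = 10011101 (10xxxxxx ✓), payload 011101.
Byte 4: 0x80 = 10000000 (10xxxxxx ✓), payload 000000.
Concatenate: 000011101011101000000 = 0x1D740 (21 bits → U+1D740).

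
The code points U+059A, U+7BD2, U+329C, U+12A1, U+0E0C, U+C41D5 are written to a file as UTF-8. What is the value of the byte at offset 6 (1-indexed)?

1-indexed offset 6 is 0-indexed offset 5.
U+059A → 2-byte form D6 9A at offsets 0–1.
U+7BD2 → 3-byte form E7 AF 92 at offsets 2–4.
U+329C → 3-byte form E3 8A 9C at offsets 5–7.
Offset 5 falls in char 3's range; it's byte 1 of E3 8A 9C = 0xE3.

0xE3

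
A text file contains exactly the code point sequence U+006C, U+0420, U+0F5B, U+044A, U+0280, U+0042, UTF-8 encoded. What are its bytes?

U+006C: 1-byte form → 6C.
U+0420: 2-byte form → D0 A0.
U+0F5B: 3-byte form → E0 BD 9B.
U+044A: 2-byte form → D1 8A.
U+0280: 2-byte form → CA 80.
U+0042: 1-byte form → 42.
Concatenated (11 bytes): 6C D0 A0 E0 BD 9B D1 8A CA 80 42.

6C D0 A0 E0 BD 9B D1 8A CA 80 42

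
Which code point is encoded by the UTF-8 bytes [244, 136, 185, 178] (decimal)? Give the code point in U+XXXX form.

U+108E72

Leading byte 0xF4 = 11110100 matches 11110xxx → 4-byte sequence.
Byte 1: 0xF4 = 11110100, payload 100 (3 bits).
Byte 2: 0x88 = 10001000 (10xxxxxx ✓), payload 001000.
Byte 3: 0xB9 = 10111001 (10xxxxxx ✓), payload 111001.
Byte 4: 0xB2 = 10110010 (10xxxxxx ✓), payload 110010.
Concatenate: 100001000111001110010 = 0x108E72 (21 bits → U+108E72).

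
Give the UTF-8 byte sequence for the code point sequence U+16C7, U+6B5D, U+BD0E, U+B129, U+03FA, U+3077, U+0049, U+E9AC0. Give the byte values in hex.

U+16C7: 3-byte form → E1 9B 87.
U+6B5D: 3-byte form → E6 AD 9D.
U+BD0E: 3-byte form → EB B4 8E.
U+B129: 3-byte form → EB 84 A9.
U+03FA: 2-byte form → CF BA.
U+3077: 3-byte form → E3 81 B7.
U+0049: 1-byte form → 49.
U+E9AC0: 4-byte form → F3 A9 AB 80.
Concatenated (22 bytes): E1 9B 87 E6 AD 9D EB B4 8E EB 84 A9 CF BA E3 81 B7 49 F3 A9 AB 80.

E1 9B 87 E6 AD 9D EB B4 8E EB 84 A9 CF BA E3 81 B7 49 F3 A9 AB 80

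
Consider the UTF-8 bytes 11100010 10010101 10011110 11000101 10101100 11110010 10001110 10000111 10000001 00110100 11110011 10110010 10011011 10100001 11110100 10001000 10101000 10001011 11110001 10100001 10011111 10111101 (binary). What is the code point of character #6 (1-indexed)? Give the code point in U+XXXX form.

Offset 0: leading byte 0xE2 = 11100010 → 3-byte char #1 = E2 95 9E.
Offset 3: leading byte 0xC5 = 11000101 → 2-byte char #2 = C5 AC.
Offset 5: leading byte 0xF2 = 11110010 → 4-byte char #3 = F2 8E 87 81.
Offset 9: leading byte 0x34 = 00110100 → 1-byte char #4 = 34.
Offset 10: leading byte 0xF3 = 11110011 → 4-byte char #5 = F3 B2 9B A1.
Offset 14: leading byte 0xF4 = 11110100 → 4-byte char #6 = F4 88 A8 8B.
Leading byte 0xF4 = 11110100 matches 11110xxx → 4-byte sequence.
Byte 1: 0xF4 = 11110100, payload 100 (3 bits).
Byte 2: 0x88 = 10001000 (10xxxxxx ✓), payload 001000.
Byte 3: 0xA8 = 10101000 (10xxxxxx ✓), payload 101000.
Byte 4: 0x8B = 10001011 (10xxxxxx ✓), payload 001011.
Concatenate: 100001000101000001011 = 0x108A0B (21 bits → U+108A0B).

U+108A0B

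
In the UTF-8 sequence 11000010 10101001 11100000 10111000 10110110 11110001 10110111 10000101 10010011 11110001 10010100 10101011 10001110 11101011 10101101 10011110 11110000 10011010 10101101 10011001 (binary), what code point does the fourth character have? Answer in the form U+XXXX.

Offset 0: leading byte 0xC2 = 11000010 → 2-byte char #1 = C2 A9.
Offset 2: leading byte 0xE0 = 11100000 → 3-byte char #2 = E0 B8 B6.
Offset 5: leading byte 0xF1 = 11110001 → 4-byte char #3 = F1 B7 85 93.
Offset 9: leading byte 0xF1 = 11110001 → 4-byte char #4 = F1 94 AB 8E.
Leading byte 0xF1 = 11110001 matches 11110xxx → 4-byte sequence.
Byte 1: 0xF1 = 11110001, payload 001 (3 bits).
Byte 2: 0x94 = 10010100 (10xxxxxx ✓), payload 010100.
Byte 3: 0xAB = 10101011 (10xxxxxx ✓), payload 101011.
Byte 4: 0x8E = 10001110 (10xxxxxx ✓), payload 001110.
Concatenate: 001010100101011001110 = 0x54ACE (21 bits → U+54ACE).

U+54ACE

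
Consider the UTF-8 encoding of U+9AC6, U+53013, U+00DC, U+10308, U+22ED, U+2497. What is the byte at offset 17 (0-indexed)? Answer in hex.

0x92

U+9AC6 → 3-byte form E9 AB 86 at offsets 0–2.
U+53013 → 4-byte form F1 93 80 93 at offsets 3–6.
U+00DC → 2-byte form C3 9C at offsets 7–8.
U+10308 → 4-byte form F0 90 8C 88 at offsets 9–12.
U+22ED → 3-byte form E2 8B AD at offsets 13–15.
U+2497 → 3-byte form E2 92 97 at offsets 16–18.
Offset 17 falls in char 6's range; it's byte 2 of E2 92 97 = 0x92.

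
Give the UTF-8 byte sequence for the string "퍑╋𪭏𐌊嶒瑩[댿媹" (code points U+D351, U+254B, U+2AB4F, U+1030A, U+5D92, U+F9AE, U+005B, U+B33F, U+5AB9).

U+D351: 3-byte form → ED 8D 91.
U+254B: 3-byte form → E2 95 8B.
U+2AB4F: 4-byte form → F0 AA AD 8F.
U+1030A: 4-byte form → F0 90 8C 8A.
U+5D92: 3-byte form → E5 B6 92.
U+F9AE: 3-byte form → EF A6 AE.
U+005B: 1-byte form → 5B.
U+B33F: 3-byte form → EB 8C BF.
U+5AB9: 3-byte form → E5 AA B9.
Concatenated (27 bytes): ED 8D 91 E2 95 8B F0 AA AD 8F F0 90 8C 8A E5 B6 92 EF A6 AE 5B EB 8C BF E5 AA B9.

ED 8D 91 E2 95 8B F0 AA AD 8F F0 90 8C 8A E5 B6 92 EF A6 AE 5B EB 8C BF E5 AA B9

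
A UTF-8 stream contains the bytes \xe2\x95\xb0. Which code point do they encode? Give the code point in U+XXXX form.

U+2570

Leading byte 0xE2 = 11100010 matches 1110xxxx → 3-byte sequence.
Byte 1: 0xE2 = 11100010, payload 0010 (4 bits).
Byte 2: 0x95 = 10010101 (10xxxxxx ✓), payload 010101.
Byte 3: 0xB0 = 10110000 (10xxxxxx ✓), payload 110000.
Concatenate: 0010010101110000 = 0x2570 (16 bits → U+2570).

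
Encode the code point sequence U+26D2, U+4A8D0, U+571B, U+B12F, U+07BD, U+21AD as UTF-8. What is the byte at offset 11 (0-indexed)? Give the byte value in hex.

0x84

U+26D2 → 3-byte form E2 9B 92 at offsets 0–2.
U+4A8D0 → 4-byte form F1 8A A3 90 at offsets 3–6.
U+571B → 3-byte form E5 9C 9B at offsets 7–9.
U+B12F → 3-byte form EB 84 AF at offsets 10–12.
Offset 11 falls in char 4's range; it's byte 2 of EB 84 AF = 0x84.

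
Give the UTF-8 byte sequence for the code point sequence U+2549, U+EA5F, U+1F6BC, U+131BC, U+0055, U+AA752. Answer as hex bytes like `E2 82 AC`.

U+2549: 3-byte form → E2 95 89.
U+EA5F: 3-byte form → EE A9 9F.
U+1F6BC: 4-byte form → F0 9F 9A BC.
U+131BC: 4-byte form → F0 93 86 BC.
U+0055: 1-byte form → 55.
U+AA752: 4-byte form → F2 AA 9D 92.
Concatenated (19 bytes): E2 95 89 EE A9 9F F0 9F 9A BC F0 93 86 BC 55 F2 AA 9D 92.

E2 95 89 EE A9 9F F0 9F 9A BC F0 93 86 BC 55 F2 AA 9D 92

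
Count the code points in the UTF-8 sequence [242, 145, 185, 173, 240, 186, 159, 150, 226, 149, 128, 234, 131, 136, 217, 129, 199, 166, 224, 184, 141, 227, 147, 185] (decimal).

8

Byte at offset 0: 0xF2 = 11110010 → 4-byte char (#1). Advance 4.
Byte at offset 4: 0xF0 = 11110000 → 4-byte char (#2). Advance 4.
Byte at offset 8: 0xE2 = 11100010 → 3-byte char (#3). Advance 3.
Byte at offset 11: 0xEA = 11101010 → 3-byte char (#4). Advance 3.
Byte at offset 14: 0xD9 = 11011001 → 2-byte char (#5). Advance 2.
Byte at offset 16: 0xC7 = 11000111 → 2-byte char (#6). Advance 2.
Byte at offset 18: 0xE0 = 11100000 → 3-byte char (#7). Advance 3.
Byte at offset 21: 0xE3 = 11100011 → 3-byte char (#8). Advance 3.
Reached end at offset 24 after 8 code points.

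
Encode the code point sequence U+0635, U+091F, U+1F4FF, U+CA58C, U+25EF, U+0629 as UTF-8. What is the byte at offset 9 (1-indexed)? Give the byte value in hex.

0xBF

1-indexed offset 9 is 0-indexed offset 8.
U+0635 → 2-byte form D8 B5 at offsets 0–1.
U+091F → 3-byte form E0 A4 9F at offsets 2–4.
U+1F4FF → 4-byte form F0 9F 93 BF at offsets 5–8.
Offset 8 falls in char 3's range; it's byte 4 of F0 9F 93 BF = 0xBF.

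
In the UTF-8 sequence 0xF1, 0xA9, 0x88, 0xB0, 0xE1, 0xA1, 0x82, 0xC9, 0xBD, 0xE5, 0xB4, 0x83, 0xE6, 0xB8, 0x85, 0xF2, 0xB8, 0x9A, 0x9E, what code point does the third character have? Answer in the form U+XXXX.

Offset 0: leading byte 0xF1 = 11110001 → 4-byte char #1 = F1 A9 88 B0.
Offset 4: leading byte 0xE1 = 11100001 → 3-byte char #2 = E1 A1 82.
Offset 7: leading byte 0xC9 = 11001001 → 2-byte char #3 = C9 BD.
Leading byte 0xC9 = 11001001 matches 110xxxxx → 2-byte sequence.
Byte 1: 0xC9 = 11001001, payload 01001 (5 bits).
Byte 2: 0xBD = 10111101 (10xxxxxx ✓), payload 111101.
Concatenate: 01001111101 = 0x27D (11 bits → U+027D).

U+027D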